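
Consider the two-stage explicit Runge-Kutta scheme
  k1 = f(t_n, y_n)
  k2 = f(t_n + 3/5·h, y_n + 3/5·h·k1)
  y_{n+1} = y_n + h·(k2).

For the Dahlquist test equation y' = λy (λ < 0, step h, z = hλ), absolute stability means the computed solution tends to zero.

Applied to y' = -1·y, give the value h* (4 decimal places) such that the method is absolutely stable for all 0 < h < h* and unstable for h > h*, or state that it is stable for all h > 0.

(-1.6667,0); λ=-1 ⇒ h* = (5/3)/1 = 1.6667.

With y'=λy (z=hλ):
  k1=λy_n ⇒ h·k1=z·y_n;  k2=λ(1+3/5z)y_n ⇒ h·k2=z(1+3/5z)y_n
  y_{n+1}/y_n = 1 + z(1+3/5z) = 1 + z + 3/5z²
  R(z) = 1 + z + 3/5z².

Boundary: |R(x)|=1, x<0.
x=-1.55: |R|=0.8915
R=1: x+3/5x²=0 ⇒ x=−5/3=-1.6667; min R=1−1/(4·3/5)=0.5833>−1
Confirm numerically:
  x=-1.356: |R|=0.74724 <1
  x=-1.329: |R|=0.73074 <1
  x=-1.301: |R|=0.71456 <1
  x=-0.724: |R|=0.59051 <1
  x=-2.166: |R|=1.64893 >1
  x=-1.898: |R|=1.26344 >1
  x=-1.881: |R|=1.24190 >1
So |R|<1 on (-1.6667, 0).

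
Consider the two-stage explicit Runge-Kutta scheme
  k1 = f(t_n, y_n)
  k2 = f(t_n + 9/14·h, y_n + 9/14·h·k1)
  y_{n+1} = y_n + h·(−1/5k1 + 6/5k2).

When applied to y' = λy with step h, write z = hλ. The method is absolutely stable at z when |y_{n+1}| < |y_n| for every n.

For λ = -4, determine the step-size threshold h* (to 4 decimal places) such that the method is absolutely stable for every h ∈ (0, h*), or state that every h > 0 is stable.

(-1.2963,0); λ=-4 ⇒ h* = (35/27)/4 = 0.3241.

Set f=λy, z=hλ:
  k1=λy_n ⇒ h·k1=z·y_n;  k2=λ(1+9/14z)y_n ⇒ h·k2=z(1+9/14z)y_n
  y_{n+1}/y_n = 1 − 1/5z + 6/5z(1+9/14z) = 1 + z + 27/35z²
  so R(z) = 1 + z + 27/35z².

Find x<0 with |R(x)|<1.
x=-0.63: |R|=0.6762
R=1: x+27/35x²=0 ⇒ x=−35/27=-1.2963; min R=1−1/(4·27/35)=0.6759>−1
Confirm numerically:
  x=-1.130: |R|=0.85504 <1
  x=-0.780: |R|=0.68934 <1
  x=-0.705: |R|=0.67842 <1
  x=-1.521: |R|=1.26365 >1
  x=-1.331: |R|=1.03563 >1
Interval (-1.2963, 0).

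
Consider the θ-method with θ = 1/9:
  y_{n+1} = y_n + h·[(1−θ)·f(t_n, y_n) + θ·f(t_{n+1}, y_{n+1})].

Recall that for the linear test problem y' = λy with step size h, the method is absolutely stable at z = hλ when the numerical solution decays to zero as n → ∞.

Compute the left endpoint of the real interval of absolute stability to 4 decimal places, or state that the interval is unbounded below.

With y'=λy (z=hλ):
  y_{n+1} = y_n + z·[8/9·y_n + 1/9·y_{n+1}] ⇒ (1 − 1/9z)y_{n+1} = (1 + 8/9z)y_n
  R(z) = (1 + 8/9z)/(1 − 1/9z).

Solve |R(x)|<1 on ℝ⁻.
x=-0.81: |R|=0.2569
R=−1: 1+8/9x = −1+1/9x ⇒ -7/9x=2 ⇒ x=2/(-7/9)=-2.5714
Confirm numerically:
  x=-2.138: |R|=0.72760 <1
  x=-1.860: |R|=0.54144 <1
  x=-1.348: |R|=0.17240 <1
  x=-1.191: |R|=0.05181 <1
  x=-2.909: |R|=1.19842 >1
  x=-2.899: |R|=1.19271 >1
  x=-2.775: |R|=1.12102 >1
Interval (-2.5714, 0).

left endpoint -2.5714.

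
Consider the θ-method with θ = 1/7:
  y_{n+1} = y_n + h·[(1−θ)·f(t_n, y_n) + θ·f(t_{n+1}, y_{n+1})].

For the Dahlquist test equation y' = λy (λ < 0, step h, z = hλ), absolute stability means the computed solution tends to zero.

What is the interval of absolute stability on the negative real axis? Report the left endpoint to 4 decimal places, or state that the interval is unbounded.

With y'=λy (z=hλ):
  y_{n+1} = y_n + z·[6/7·y_n + 1/7·y_{n+1}] ⇒ (1 − 1/7z)y_{n+1} = (1 + 6/7z)y_n
  Hence R(z) = (1 + 6/7z)/(1 − 1/7z).

Need |R(x)|<1, x<0.
x=-1.51: |R|=0.2421
R=−1: 1+6/7x = −1+1/7x ⇒ -5/7x=2 ⇒ x=2/(-5/7)=-2.8000
Confirm numerically:
  x=-2.330: |R|=0.74812 <1
  x=-2.068: |R|=0.59638 <1
  x=-1.769: |R|=0.41213 <1
  x=-3.312: |R|=1.24825 >1
  x=-2.982: |R|=1.09116 >1
  x=-2.911: |R|=1.05600 >1
Stable set (-2.8000, 0).

(-2.8000, 0).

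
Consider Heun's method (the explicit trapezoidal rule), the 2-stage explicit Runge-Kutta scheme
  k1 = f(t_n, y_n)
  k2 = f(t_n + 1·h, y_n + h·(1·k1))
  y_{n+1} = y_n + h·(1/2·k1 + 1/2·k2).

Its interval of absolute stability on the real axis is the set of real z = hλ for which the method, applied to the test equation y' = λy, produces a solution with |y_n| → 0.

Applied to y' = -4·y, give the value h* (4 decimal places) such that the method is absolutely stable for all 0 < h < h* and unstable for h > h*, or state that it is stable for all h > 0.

Test eqn y'=λy, z=hλ:
  order 2, 2-stage ⇒ R(z)=1+z+z^2/2
  (e.g. R(-1.46)=0.60580, |R|=0.60580)

Find x<0 with |R(x)|<1.
x=-1.46: |R|=0.6058
|R(-2.35)|=1.4113 |R(-1.07)|=0.5025 |R(-1.04)|=0.5008
Bisect:
  x_lo=-2.6895 |R|=1.9272  x_hi=-0.2555 |R|=0.7772
  mid=-1.47250 |R|=0.61163 →hi
  mid=-2.08100 |R|=1.08428 →lo
  mid=-1.77675 |R|=0.80167 →hi
  mid=-1.92887 |R|=0.93140 →hi
  mid=-2.00494 |R|=1.00495 →lo
  mid=-1.96691 |R|=0.96745 →hi
  mid=-1.98592 |R|=0.98602 →hi
  mid=-1.99543 |R|=0.99544 →hi
  mid=-2.00018 |R|=1.00018 →lo
  ...
  [-2.00003,-1.99989] ⇒ x*=-2.0000
Stable set (-2.0000, 0).

(-2.0000,0); λ=-4 ⇒ h* = 0.5000.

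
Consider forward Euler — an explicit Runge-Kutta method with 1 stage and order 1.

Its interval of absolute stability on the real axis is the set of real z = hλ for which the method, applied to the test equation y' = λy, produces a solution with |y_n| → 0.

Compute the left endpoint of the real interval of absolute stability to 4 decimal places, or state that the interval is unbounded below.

With y'=λy (z=hλ):
  order 1, 1-stage ⇒ R(z)=1+z
  (e.g. R(-0.39)=0.61000, |R|=0.61000)

Need |R(x)|<1, x<0.
x=-0.39: |R|=0.6100
|R(-2.11)|=1.1100 |R(-1.95)|=0.9500 |R(-1.05)|=0.0500
Bisect:
  x_lo=-2.5712 |R|=1.5712  x_hi=-0.0584 |R|=0.9416
  mid=-1.31482 |R|=0.31482 →hi
  mid=-1.94302 |R|=0.94302 →hi
  mid=-2.25713 |R|=1.25713 →lo
  mid=-2.10008 |R|=1.10008 →lo
  mid=-2.02155 |R|=1.02155 →lo
  mid=-1.98229 |R|=0.98229 →hi
  mid=-2.00192 |R|=1.00192 →lo
  mid=-1.99210 |R|=0.99210 →hi
  mid=-1.99701 |R|=0.99701 →hi
  mid=-1.99947 |R|=0.99947 →hi
  ...
  [-2.00008,-1.99993] ⇒ x*=-2.0000
Stable set (-2.0000, 0).

left endpoint -2.0000.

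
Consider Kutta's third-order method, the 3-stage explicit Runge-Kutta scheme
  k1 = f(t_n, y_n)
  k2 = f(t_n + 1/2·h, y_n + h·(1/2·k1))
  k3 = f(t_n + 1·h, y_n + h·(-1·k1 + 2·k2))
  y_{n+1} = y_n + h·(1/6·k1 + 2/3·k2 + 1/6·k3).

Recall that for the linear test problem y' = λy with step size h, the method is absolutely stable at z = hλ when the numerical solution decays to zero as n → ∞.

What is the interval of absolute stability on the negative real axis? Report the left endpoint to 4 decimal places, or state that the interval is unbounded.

(-2.5127, 0).

Set f=λy, z=hλ:
  order 3, 3-stage ⇒ R(z)=1+z+z^2/2+z^3/6
  (e.g. R(-0.97)=0.34834, |R|=0.34834)

Solve |R(x)|<1 on ℝ⁻.
x=-0.97: |R|=0.3483
|R(-1.93)|=0.2657 |R(-1.49)|=0.0687 |R(-0.91)|=0.3785
Bisect:
  x_lo=-3.3281 |R|=2.9339  x_hi=-0.3991 |R|=0.6699
  mid=-1.86364 |R|=0.20585 →hi
  mid=-2.59589 |R|=1.14204 →lo
  mid=-2.22977 |R|=0.59152 →hi
  mid=-2.41283 |R|=0.84311 →hi
  mid=-2.50436 |R|=0.98627 →hi
  mid=-2.55013 |R|=1.06253 →lo
  mid=-2.52725 |R|=1.02400 →lo
  mid=-2.51580 |R|=1.00504 →lo
  mid=-2.51008 |R|=0.99563 →hi
  ...
  [-2.51277,-2.51259] ⇒ x*=-2.5127
Interval (-2.5127, 0).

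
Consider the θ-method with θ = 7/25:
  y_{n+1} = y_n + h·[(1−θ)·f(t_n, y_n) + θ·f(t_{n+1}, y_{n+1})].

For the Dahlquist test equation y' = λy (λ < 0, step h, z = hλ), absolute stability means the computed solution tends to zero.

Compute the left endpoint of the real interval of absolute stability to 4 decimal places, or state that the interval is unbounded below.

On y'=λy, z=hλ:
  y_{n+1} = y_n + z·[18/25·y_n + 7/25·y_{n+1}] ⇒ (1 − 7/25z)y_{n+1} = (1 + 18/25z)y_n
  R(z) = (1 + 18/25z)/(1 − 7/25z).

Need |R(x)|<1, x<0.
x=-0.96: |R|=0.2434
R=−1: 1+18/25x = −1+7/25x ⇒ -11/25x=2 ⇒ x=2/(-11/25)=-4.5455
Confirm numerically:
  x=-3.926: |R|=0.87017 <1
  x=-3.690: |R|=0.81487 <1
  x=-3.595: |R|=0.79159 <1
  x=-3.160: |R|=0.67657 <1
  x=-4.856: |R|=1.05791 >1
  x=-4.589: |R|=1.00839 >1
Interval (-4.5455, 0).

left endpoint -4.5455.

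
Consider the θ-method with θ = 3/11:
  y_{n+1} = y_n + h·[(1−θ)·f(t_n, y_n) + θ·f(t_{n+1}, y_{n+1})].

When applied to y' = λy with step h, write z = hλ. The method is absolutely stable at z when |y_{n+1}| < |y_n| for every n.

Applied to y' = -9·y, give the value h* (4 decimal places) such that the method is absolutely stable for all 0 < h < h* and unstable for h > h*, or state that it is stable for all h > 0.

With y'=λy (z=hλ):
  y_{n+1} = y_n + z·[8/11·y_n + 3/11·y_{n+1}] ⇒ (1 − 3/11z)y_{n+1} = (1 + 8/11z)y_n
  Hence R(z) = (1 + 8/11z)/(1 − 3/11z).

Find x<0 with |R(x)|<1.
x=-1.59: |R|=0.1091
R=−1: 1+8/11x = −1+3/11x ⇒ -5/11x=2 ⇒ x=2/(-5/11)=-4.4000
Confirm numerically:
  x=-4.304: |R|=0.97993 <1
  x=-4.220: |R|=0.96196 <1
  x=-3.648: |R|=0.82865 <1
  x=-3.419: |R|=0.76925 <1
  x=-4.984: |R|=1.11252 >1
  x=-4.825: |R|=1.08342 >1
Stable set (-4.4000, 0).

(-4.4000,0); λ=-9 ⇒ h* = (22/5)/9 = 0.4889.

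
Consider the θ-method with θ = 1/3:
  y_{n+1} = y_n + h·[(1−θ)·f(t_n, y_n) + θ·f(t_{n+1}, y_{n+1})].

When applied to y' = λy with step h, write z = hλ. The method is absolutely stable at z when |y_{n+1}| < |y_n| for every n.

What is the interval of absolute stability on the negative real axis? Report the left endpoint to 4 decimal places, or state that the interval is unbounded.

(-6.0000, 0).

Test eqn y'=λy, z=hλ:
  y_{n+1} = y_n + z·[2/3·y_n + 1/3·y_{n+1}] ⇒ (1 − 1/3z)y_{n+1} = (1 + 2/3z)y_n
  R(z) = (1 + 2/3z)/(1 − 1/3z).

Solve |R(x)|<1 on ℝ⁻.
x=-1.12: |R|=0.1845
R=−1: 1+2/3x = −1+1/3x ⇒ -1/3x=2 ⇒ x=2/(-1/3)=-6.0000
Confirm numerically:
  x=-4.180: |R|=0.74652 <1
  x=-3.716: |R|=0.65992 <1
  x=-3.288: |R|=0.56870 <1
  x=-6.525: |R|=1.05512 >1
  x=-6.307: |R|=1.03299 >1
  x=-6.167: |R|=1.01822 >1
Stable set (-6.0000, 0).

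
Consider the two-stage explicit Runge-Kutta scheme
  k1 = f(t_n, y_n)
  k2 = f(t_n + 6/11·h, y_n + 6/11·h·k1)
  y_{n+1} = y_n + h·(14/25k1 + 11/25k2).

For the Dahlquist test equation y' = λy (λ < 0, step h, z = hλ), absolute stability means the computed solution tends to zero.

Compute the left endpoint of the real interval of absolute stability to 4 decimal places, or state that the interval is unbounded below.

left endpoint -4.1667.

Test eqn y'=λy, z=hλ:
  k1=λy_n ⇒ h·k1=z·y_n;  k2=λ(1+6/11z)y_n ⇒ h·k2=z(1+6/11z)y_n
  y_{n+1}/y_n = 1 + 14/25z + 11/25z(1+6/11z) = 1 + z + 6/25z²
  Hence R(z) = 1 + z + 6/25z².

Solve |R(x)|<1 on ℝ⁻.
x=-1.45: |R|=0.0546
R=1: x+6/25x²=0 ⇒ x=−25/6=-4.1667; min R=1−1/(4·6/25)=-0.0417>−1
Confirm numerically:
  x=-3.710: |R|=0.59338 <1
  x=-2.998: |R|=0.15912 <1
  x=-2.410: |R|=0.01606 <1
  x=-2.065: |R|=0.04159 <1
  x=-4.485: |R|=1.34265 >1
  x=-4.343: |R|=1.18380 >1
Interval (-4.1667, 0).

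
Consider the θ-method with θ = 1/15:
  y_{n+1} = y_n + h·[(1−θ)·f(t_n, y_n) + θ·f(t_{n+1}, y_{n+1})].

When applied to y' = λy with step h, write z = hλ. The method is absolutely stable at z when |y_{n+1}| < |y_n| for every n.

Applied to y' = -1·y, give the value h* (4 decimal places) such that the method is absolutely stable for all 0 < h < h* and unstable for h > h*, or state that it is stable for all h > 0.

(-2.3077,0); λ=-1 ⇒ h* = (30/13)/1 = 2.3077.

Test eqn y'=λy, z=hλ:
  y_{n+1} = y_n + z·[14/15·y_n + 1/15·y_{n+1}] ⇒ (1 − 1/15z)y_{n+1} = (1 + 14/15z)y_n
  Hence R(z) = (1 + 14/15z)/(1 − 1/15z).

Boundary: |R(x)|=1, x<0.
x=-1.76: |R|=0.5752
R=−1: 1+14/15x = −1+1/15x ⇒ -13/15x=2 ⇒ x=2/(-13/15)=-2.3077
Confirm numerically:
  x=-1.923: |R|=0.70449 <1
  x=-1.523: |R|=0.38262 <1
  x=-1.103: |R|=0.02745 <1
  x=-2.760: |R|=1.33108 >1
  x=-2.527: |R|=1.16266 >1
Stable set (-2.3077, 0).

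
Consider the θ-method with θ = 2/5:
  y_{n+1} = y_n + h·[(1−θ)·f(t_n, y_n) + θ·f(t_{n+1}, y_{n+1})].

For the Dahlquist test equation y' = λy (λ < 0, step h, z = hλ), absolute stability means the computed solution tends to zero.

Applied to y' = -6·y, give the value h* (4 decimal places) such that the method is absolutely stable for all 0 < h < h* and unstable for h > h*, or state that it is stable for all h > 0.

(-10.0000,0); λ=-6 ⇒ h* = (10)/6 = 1.6667.

On y'=λy, z=hλ:
  y_{n+1} = y_n + z·[3/5·y_n + 2/5·y_{n+1}] ⇒ (1 − 2/5z)y_{n+1} = (1 + 3/5z)y_n
  Hence R(z) = (1 + 3/5z)/(1 − 2/5z).

Boundary: |R(x)|=1, x<0.
x=-1.29: |R|=0.1491
R=−1: 1+3/5x = −1+2/5x ⇒ -1/5x=2 ⇒ x=2/(-1/5)=-10.0000
Confirm numerically:
  x=-6.465: |R|=0.80284 <1
  x=-5.870: |R|=0.75329 <1
  x=-5.723: |R|=0.73994 <1
  x=-5.034: |R|=0.67043 <1
  x=-10.148: |R|=1.00585 >1
  x=-10.137: |R|=1.00542 >1
Interval (-10.0000, 0).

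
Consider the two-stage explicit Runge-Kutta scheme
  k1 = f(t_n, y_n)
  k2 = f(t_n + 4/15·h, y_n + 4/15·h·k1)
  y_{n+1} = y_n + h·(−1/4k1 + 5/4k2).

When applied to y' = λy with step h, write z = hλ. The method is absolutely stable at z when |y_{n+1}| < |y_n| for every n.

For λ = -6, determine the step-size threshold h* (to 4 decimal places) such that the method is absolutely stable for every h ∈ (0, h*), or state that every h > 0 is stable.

On y'=λy, z=hλ:
  k1=λy_n ⇒ h·k1=z·y_n;  k2=λ(1+4/15z)y_n ⇒ h·k2=z(1+4/15z)y_n
  y_{n+1}/y_n = 1 − 1/4z + 5/4z(1+4/15z) = 1 + z + 1/3z²
  Hence R(z) = 1 + z + 1/3z².

Find x<0 with |R(x)|<1.
x=-0.37: |R|=0.6756
R=1: x+1/3x²=0 ⇒ x=−3=-3.0000; min R=1−1/(4·1/3)=0.2500>−1
Confirm numerically:
  x=-2.662: |R|=0.70008 <1
  x=-2.454: |R|=0.55337 <1
  x=-1.721: |R|=0.26628 <1
  x=-1.531: |R|=0.25032 <1
  x=-3.513: |R|=1.60072 >1
  x=-3.403: |R|=1.45714 >1
Interval (-3.0000, 0).

(-3.0000,0); λ=-6 ⇒ h* = (3)/6 = 0.5000.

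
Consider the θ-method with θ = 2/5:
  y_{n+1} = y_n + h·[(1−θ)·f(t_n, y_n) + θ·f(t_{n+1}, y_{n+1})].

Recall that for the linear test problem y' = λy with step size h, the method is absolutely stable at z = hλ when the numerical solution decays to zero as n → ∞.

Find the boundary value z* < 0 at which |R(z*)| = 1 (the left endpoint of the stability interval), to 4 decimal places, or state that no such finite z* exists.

Test eqn y'=λy, z=hλ:
  y_{n+1} = y_n + z·[3/5·y_n + 2/5·y_{n+1}] ⇒ (1 − 2/5z)y_{n+1} = (1 + 3/5z)y_n
  ⇒ R(z) = (1 + 3/5z)/(1 − 2/5z).

Boundary: |R(x)|=1, x<0.
x=-1.35: |R|=0.1234
R=−1: 1+3/5x = −1+2/5x ⇒ -1/5x=2 ⇒ x=2/(-1/5)=-10.0000
Confirm numerically:
  x=-7.271: |R|=0.86035 <1
  x=-7.023: |R|=0.84369 <1
  x=-6.290: |R|=0.78896 <1
  x=-4.765: |R|=0.63971 <1
  x=-10.457: |R|=1.01764 >1
  x=-10.257: |R|=1.01007 >1
So |R|<1 on (-10.0000, 0).

z* = -10.0000.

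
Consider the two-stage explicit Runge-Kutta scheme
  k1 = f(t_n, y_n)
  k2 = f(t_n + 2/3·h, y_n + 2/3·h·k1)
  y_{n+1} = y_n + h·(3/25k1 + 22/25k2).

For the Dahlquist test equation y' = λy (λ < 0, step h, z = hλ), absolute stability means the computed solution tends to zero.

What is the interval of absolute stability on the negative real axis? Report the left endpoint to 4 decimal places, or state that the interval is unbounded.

On y'=λy, z=hλ:
  k1=λy_n ⇒ h·k1=z·y_n;  k2=λ(1+2/3z)y_n ⇒ h·k2=z(1+2/3z)y_n
  y_{n+1}/y_n = 1 + 3/25z + 22/25z(1+2/3z) = 1 + z + 44/75z²
  Hence R(z) = 1 + z + 44/75z².

Solve |R(x)|<1 on ℝ⁻.
x=-1.41: |R|=0.7564
R=1: x+44/75x²=0 ⇒ x=−75/44=-1.7045; min R=1−1/(4·44/75)=0.5739>−1
Confirm numerically:
  x=-1.383: |R|=0.73911 <1
  x=-1.355: |R|=0.72213 <1
  x=-1.222: |R|=0.65406 <1
  x=-0.789: |R|=0.57621 <1
  x=-2.111: |R|=1.50337 >1
  x=-2.032: |R|=1.39036 >1
Stable set (-1.7045, 0).

z∈(-1.7045,0).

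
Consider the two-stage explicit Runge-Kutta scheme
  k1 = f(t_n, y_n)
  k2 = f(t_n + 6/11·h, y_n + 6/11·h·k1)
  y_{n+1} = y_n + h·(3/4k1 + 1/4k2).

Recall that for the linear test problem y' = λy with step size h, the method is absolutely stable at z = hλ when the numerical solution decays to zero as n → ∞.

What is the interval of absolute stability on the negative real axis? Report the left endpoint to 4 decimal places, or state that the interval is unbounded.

(-7.3333, 0).

On y'=λy, z=hλ:
  k1=λy_n ⇒ h·k1=z·y_n;  k2=λ(1+6/11z)y_n ⇒ h·k2=z(1+6/11z)y_n
  y_{n+1}/y_n = 1 + 3/4z + 1/4z(1+6/11z) = 1 + z + 3/22z²
  R(z) = 1 + z + 3/22z².

Need |R(x)|<1, x<0.
x=-0.82: |R|=0.2717
R=1: x+3/22x²=0 ⇒ x=−22/3=-7.3333; min R=1−1/(4·3/22)=-0.8333>−1
Confirm numerically:
  x=-7.274: |R|=0.94115 <1
  x=-6.432: |R|=0.20945 <1
  x=-5.461: |R|=0.39429 <1
  x=-3.241: |R|=0.80863 <1
  x=-7.913: |R|=1.62549 >1
  x=-7.691: |R|=1.37511 >1
  x=-7.518: |R|=1.18932 >1
So |R|<1 on (-7.3333, 0).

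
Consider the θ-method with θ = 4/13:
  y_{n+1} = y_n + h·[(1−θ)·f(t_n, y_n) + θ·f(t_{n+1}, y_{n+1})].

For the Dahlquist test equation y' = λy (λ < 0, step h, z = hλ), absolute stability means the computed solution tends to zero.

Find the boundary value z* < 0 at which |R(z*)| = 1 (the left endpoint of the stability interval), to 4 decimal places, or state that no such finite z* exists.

left endpoint -5.2000.

Set f=λy, z=hλ:
  y_{n+1} = y_n + z·[9/13·y_n + 4/13·y_{n+1}] ⇒ (1 − 4/13z)y_{n+1} = (1 + 9/13z)y_n
  Hence R(z) = (1 + 9/13z)/(1 − 4/13z).

Solve |R(x)|<1 on ℝ⁻.
x=-0.56: |R|=0.5223
R=−1: 1+9/13x = −1+4/13x ⇒ -5/13x=2 ⇒ x=2/(-5/13)=-5.2000
Confirm numerically:
  x=-4.999: |R|=0.96954 <1
  x=-2.992: |R|=0.55783 <1
  x=-2.989: |R|=0.55702 <1
  x=-2.781: |R|=0.49863 <1
  x=-5.762: |R|=1.07795 >1
  x=-5.351: |R|=1.02195 >1
  x=-5.311: |R|=1.01621 >1
Stable set (-5.2000, 0).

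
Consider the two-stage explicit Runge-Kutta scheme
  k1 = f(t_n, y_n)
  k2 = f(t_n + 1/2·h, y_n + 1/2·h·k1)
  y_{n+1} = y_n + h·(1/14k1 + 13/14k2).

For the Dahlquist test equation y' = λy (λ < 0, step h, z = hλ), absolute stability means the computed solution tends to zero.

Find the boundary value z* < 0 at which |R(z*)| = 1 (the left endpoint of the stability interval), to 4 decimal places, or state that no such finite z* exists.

left endpoint -2.1538.

With y'=λy (z=hλ):
  k1=λy_n ⇒ h·k1=z·y_n;  k2=λ(1+1/2z)y_n ⇒ h·k2=z(1+1/2z)y_n
  y_{n+1}/y_n = 1 + 1/14z + 13/14z(1+1/2z) = 1 + z + 13/28z²
  so R(z) = 1 + z + 13/28z².

Find x<0 with |R(x)|<1.
x=-0.5: |R|=0.6161
R=1: x+13/28x²=0 ⇒ x=−28/13=-2.1538; min R=1−1/(4·13/28)=0.4615>−1
Confirm numerically:
  x=-2.027: |R|=0.88062 <1
  x=-1.338: |R|=0.49318 <1
  x=-1.304: |R|=0.48548 <1
  x=-2.373: |R|=1.24145 >1
  x=-2.177: |R|=1.02340 >1
So |R|<1 on (-2.1538, 0).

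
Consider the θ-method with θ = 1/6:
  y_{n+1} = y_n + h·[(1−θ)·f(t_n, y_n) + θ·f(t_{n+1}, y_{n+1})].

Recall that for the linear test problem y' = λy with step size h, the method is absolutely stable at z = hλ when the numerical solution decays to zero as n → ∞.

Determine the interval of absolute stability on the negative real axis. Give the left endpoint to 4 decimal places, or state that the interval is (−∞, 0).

(-3.0000, 0).

On y'=λy, z=hλ:
  y_{n+1} = y_n + z·[5/6·y_n + 1/6·y_{n+1}] ⇒ (1 − 1/6z)y_{n+1} = (1 + 5/6z)y_n
  ⇒ R(z) = (1 + 5/6z)/(1 − 1/6z).

Need |R(x)|<1, x<0.
x=-1.59: |R|=0.2569
R=−1: 1+5/6x = −1+1/6x ⇒ -2/3x=2 ⇒ x=2/(-2/3)=-3.0000
Confirm numerically:
  x=-2.719: |R|=0.87109 <1
  x=-1.391: |R|=0.12921 <1
  x=-1.325: |R|=0.08532 <1
  x=-3.475: |R|=1.20053 >1
  x=-3.280: |R|=1.12069 >1
  x=-3.118: |R|=1.05177 >1
Interval (-3.0000, 0).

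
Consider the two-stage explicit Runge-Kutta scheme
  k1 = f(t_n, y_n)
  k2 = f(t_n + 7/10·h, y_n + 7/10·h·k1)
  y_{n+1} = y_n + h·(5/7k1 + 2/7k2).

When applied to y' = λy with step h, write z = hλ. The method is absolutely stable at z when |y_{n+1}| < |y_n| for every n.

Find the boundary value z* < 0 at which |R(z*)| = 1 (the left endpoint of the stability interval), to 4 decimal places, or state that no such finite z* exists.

left endpoint -5.0000.

On y'=λy, z=hλ:
  k1=λy_n ⇒ h·k1=z·y_n;  k2=λ(1+7/10z)y_n ⇒ h·k2=z(1+7/10z)y_n
  y_{n+1}/y_n = 1 + 5/7z + 2/7z(1+7/10z) = 1 + z + 1/5z²
  Hence R(z) = 1 + z + 1/5z².

Find x<0 with |R(x)|<1.
x=-0.59: |R|=0.4796
R=1: x+1/5x²=0 ⇒ x=−5=-5.0000; min R=1−1/(4·1/5)=-0.2500>−1
Confirm numerically:
  x=-4.619: |R|=0.64803 <1
  x=-3.706: |R|=0.04089 <1
  x=-2.699: |R|=0.24208 <1
  x=-2.294: |R|=0.24151 <1
  x=-5.450: |R|=1.49050 >1
  x=-5.442: |R|=1.48107 >1
Stable set (-5.0000, 0).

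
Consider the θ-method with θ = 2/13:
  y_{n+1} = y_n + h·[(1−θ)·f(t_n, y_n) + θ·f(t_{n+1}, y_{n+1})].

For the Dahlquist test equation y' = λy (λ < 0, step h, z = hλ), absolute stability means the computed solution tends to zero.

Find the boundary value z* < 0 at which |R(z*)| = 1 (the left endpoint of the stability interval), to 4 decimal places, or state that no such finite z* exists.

Set f=λy, z=hλ:
  y_{n+1} = y_n + z·[11/13·y_n + 2/13·y_{n+1}] ⇒ (1 − 2/13z)y_{n+1} = (1 + 11/13z)y_n
  so R(z) = (1 + 11/13z)/(1 − 2/13z).

Need |R(x)|<1, x<0.
x=-0.95: |R|=0.1711
R=−1: 1+11/13x = −1+2/13x ⇒ -9/13x=2 ⇒ x=2/(-9/13)=-2.8889
Confirm numerically:
  x=-2.427: |R|=0.76717 <1
  x=-2.147: |R|=0.61391 <1
  x=-2.140: |R|=0.60995 <1
  x=-1.599: |R|=0.28331 <1
  x=-3.488: |R|=1.26992 >1
  x=-3.221: |R|=1.15374 >1
  x=-2.969: |R|=1.03807 >1
Stable set (-2.8889, 0).

z* = -2.8889.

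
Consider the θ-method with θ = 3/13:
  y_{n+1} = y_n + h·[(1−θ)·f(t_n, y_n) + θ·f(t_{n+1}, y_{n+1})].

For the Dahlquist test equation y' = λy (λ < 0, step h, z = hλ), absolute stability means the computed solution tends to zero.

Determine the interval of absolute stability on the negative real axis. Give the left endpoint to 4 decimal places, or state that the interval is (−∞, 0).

Set f=λy, z=hλ:
  y_{n+1} = y_n + z·[10/13·y_n + 3/13·y_{n+1}] ⇒ (1 − 3/13z)y_{n+1} = (1 + 10/13z)y_n
  Hence R(z) = (1 + 10/13z)/(1 − 3/13z).

Need |R(x)|<1, x<0.
x=-1.26: |R|=0.0238
R=−1: 1+10/13x = −1+3/13x ⇒ -7/13x=2 ⇒ x=2/(-7/13)=-3.7143
Confirm numerically:
  x=-3.672: |R|=0.98767 <1
  x=-3.637: |R|=0.97737 <1
  x=-3.355: |R|=0.89096 <1
  x=-1.542: |R|=0.13730 <1
  x=-4.150: |R|=1.11984 >1
  x=-3.962: |R|=1.06968 >1
So |R|<1 on (-3.7143, 0).

z∈(-3.7143,0).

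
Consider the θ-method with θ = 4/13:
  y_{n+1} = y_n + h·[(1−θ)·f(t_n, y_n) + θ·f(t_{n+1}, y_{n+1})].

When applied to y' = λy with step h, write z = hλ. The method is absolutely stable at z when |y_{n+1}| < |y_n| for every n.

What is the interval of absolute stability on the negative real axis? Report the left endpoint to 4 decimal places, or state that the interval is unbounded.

(-5.2000, 0).

On y'=λy, z=hλ:
  y_{n+1} = y_n + z·[9/13·y_n + 4/13·y_{n+1}] ⇒ (1 − 4/13z)y_{n+1} = (1 + 9/13z)y_n
  ⇒ R(z) = (1 + 9/13z)/(1 − 4/13z).

Find x<0 with |R(x)|<1.
x=-1.56: |R|=0.0541
R=−1: 1+9/13x = −1+4/13x ⇒ -5/13x=2 ⇒ x=2/(-5/13)=-5.2000
Confirm numerically:
  x=-4.724: |R|=0.92538 <1
  x=-4.359: |R|=0.86184 <1
  x=-3.858: |R|=0.76400 <1
  x=-5.493: |R|=1.04189 >1
  x=-5.430: |R|=1.03312 >1
So |R|<1 on (-5.2000, 0).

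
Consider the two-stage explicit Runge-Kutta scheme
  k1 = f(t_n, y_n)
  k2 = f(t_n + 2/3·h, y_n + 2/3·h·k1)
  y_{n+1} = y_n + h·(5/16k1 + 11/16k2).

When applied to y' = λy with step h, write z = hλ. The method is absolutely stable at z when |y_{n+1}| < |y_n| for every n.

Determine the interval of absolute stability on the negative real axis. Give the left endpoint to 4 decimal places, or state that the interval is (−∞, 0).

On y'=λy, z=hλ:
  k1=λy_n ⇒ h·k1=z·y_n;  k2=λ(1+2/3z)y_n ⇒ h·k2=z(1+2/3z)y_n
  y_{n+1}/y_n = 1 + 5/16z + 11/16z(1+2/3z) = 1 + z + 11/24z²
  ⇒ R(z) = 1 + z + 11/24z².

Find x<0 with |R(x)|<1.
x=-1.77: |R|=0.6659
R=1: x+11/24x²=0 ⇒ x=−24/11=-2.1818; min R=1−1/(4·11/24)=0.4545>−1
Confirm numerically:
  x=-1.846: |R|=0.71587 <1
  x=-1.670: |R|=0.60825 <1
  x=-1.535: |R|=0.54494 <1
  x=-2.494: |R|=1.35685 >1
  x=-2.462: |R|=1.31616 >1
Stable set (-2.1818, 0).

z∈(-2.1818,0).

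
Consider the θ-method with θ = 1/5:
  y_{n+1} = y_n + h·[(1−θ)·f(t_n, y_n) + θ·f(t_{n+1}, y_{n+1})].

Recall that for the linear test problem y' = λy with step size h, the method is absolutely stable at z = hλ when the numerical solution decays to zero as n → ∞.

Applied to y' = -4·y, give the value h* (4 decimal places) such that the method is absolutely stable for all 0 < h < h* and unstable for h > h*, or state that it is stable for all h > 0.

(-3.3333,0); λ=-4 ⇒ h* = (10/3)/4 = 0.8333.

On y'=λy, z=hλ:
  y_{n+1} = y_n + z·[4/5·y_n + 1/5·y_{n+1}] ⇒ (1 − 1/5z)y_{n+1} = (1 + 4/5z)y_n
  ⇒ R(z) = (1 + 4/5z)/(1 − 1/5z).

Boundary: |R(x)|=1, x<0.
x=-1.48: |R|=0.1420
R=−1: 1+4/5x = −1+1/5x ⇒ -3/5x=2 ⇒ x=2/(-3/5)=-3.3333
Confirm numerically:
  x=-2.706: |R|=0.75577 <1
  x=-2.603: |R|=0.71182 <1
  x=-2.060: |R|=0.45892 <1
  x=-3.637: |R|=1.10548 >1
  x=-3.445: |R|=1.03967 >1
Stable set (-3.3333, 0).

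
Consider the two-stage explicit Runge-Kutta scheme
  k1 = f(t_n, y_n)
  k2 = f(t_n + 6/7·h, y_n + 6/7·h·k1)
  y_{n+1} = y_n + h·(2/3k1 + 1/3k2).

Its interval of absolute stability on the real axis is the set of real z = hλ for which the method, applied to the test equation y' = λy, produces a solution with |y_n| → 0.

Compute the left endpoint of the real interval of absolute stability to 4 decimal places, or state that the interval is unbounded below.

z* = -3.5000.

On y'=λy, z=hλ:
  k1=λy_n ⇒ h·k1=z·y_n;  k2=λ(1+6/7z)y_n ⇒ h·k2=z(1+6/7z)y_n
  y_{n+1}/y_n = 1 + 2/3z + 1/3z(1+6/7z) = 1 + z + 2/7z²
  Hence R(z) = 1 + z + 2/7z².

Boundary: |R(x)|=1, x<0.
x=-0.33: |R|=0.7011
R=1: x+2/7x²=0 ⇒ x=−7/2=-3.5000; min R=1−1/(4·2/7)=0.1250>−1
Confirm numerically:
  x=-2.222: |R|=0.18865 <1
  x=-2.050: |R|=0.15071 <1
  x=-1.741: |R|=0.12502 <1
  x=-4.076: |R|=1.67079 >1
  x=-3.529: |R|=1.02924 >1
Interval (-3.5000, 0).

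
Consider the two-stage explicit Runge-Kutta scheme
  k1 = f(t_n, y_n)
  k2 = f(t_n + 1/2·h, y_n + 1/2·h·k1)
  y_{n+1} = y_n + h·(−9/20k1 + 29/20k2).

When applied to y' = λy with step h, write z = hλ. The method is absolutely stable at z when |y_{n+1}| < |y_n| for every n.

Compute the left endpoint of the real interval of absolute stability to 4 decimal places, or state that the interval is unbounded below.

left endpoint -1.3793.

Test eqn y'=λy, z=hλ:
  k1=λy_n ⇒ h·k1=z·y_n;  k2=λ(1+1/2z)y_n ⇒ h·k2=z(1+1/2z)y_n
  y_{n+1}/y_n = 1 − 9/20z + 29/20z(1+1/2z) = 1 + z + 29/40z²
  so R(z) = 1 + z + 29/40z².

Solve |R(x)|<1 on ℝ⁻.
x=-1.4: |R|=1.0210
R=1: x+29/40x²=0 ⇒ x=−40/29=-1.3793; min R=1−1/(4·29/40)=0.6552>−1
Confirm numerically:
  x=-1.299: |R|=0.92437 <1
  x=-1.293: |R|=0.91909 <1
  x=-1.052: |R|=0.75036 <1
  x=-1.659: |R|=1.33640 >1
  x=-1.642: |R|=1.31272 >1
Stable set (-1.3793, 0).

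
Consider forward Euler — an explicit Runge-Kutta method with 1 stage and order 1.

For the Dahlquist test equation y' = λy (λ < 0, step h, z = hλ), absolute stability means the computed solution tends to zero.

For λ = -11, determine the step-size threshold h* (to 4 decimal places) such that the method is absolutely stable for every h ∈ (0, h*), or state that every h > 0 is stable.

Test eqn y'=λy, z=hλ:
  order 1, 1-stage ⇒ R(z)=1+z
  (e.g. R(-1.54)=-0.54000, |R|=0.54000)

Find x<0 with |R(x)|<1.
x=-1.54: |R|=0.5400
|R(-2.09)|=1.0900 |R(-1.87)|=0.8700 |R(-1.46)|=0.4600
Bisect:
  x_lo=-2.4704 |R|=1.4704  x_hi=-0.3492 |R|=0.6508
  mid=-1.40979 |R|=0.40979 →hi
  mid=-1.94009 |R|=0.94009 →hi
  mid=-2.20524 |R|=1.20524 →lo
  mid=-2.07266 |R|=1.07266 →lo
  mid=-2.00638 |R|=1.00638 →lo
  mid=-1.97323 |R|=0.97323 →hi
  mid=-1.98981 |R|=0.98981 →hi
  mid=-1.99809 |R|=0.99809 →hi
  mid=-2.00223 |R|=1.00223 →lo
  ...
  [-2.00003,-1.99990] ⇒ x*=-2.0000
Stable set (-2.0000, 0).

(-2.0000,0); λ=-11 ⇒ h* = 0.1818.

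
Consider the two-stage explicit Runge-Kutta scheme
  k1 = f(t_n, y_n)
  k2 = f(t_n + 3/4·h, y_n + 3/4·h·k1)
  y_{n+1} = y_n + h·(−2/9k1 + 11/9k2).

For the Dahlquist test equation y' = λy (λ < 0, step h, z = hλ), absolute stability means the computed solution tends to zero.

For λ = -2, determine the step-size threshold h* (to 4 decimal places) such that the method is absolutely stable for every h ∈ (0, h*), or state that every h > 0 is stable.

With y'=λy (z=hλ):
  k1=λy_n ⇒ h·k1=z·y_n;  k2=λ(1+3/4z)y_n ⇒ h·k2=z(1+3/4z)y_n
  y_{n+1}/y_n = 1 − 2/9z + 11/9z(1+3/4z) = 1 + z + 11/12z²
  R(z) = 1 + z + 11/12z².

Boundary: |R(x)|=1, x<0.
x=-0.62: |R|=0.7324
R=1: x+11/12x²=0 ⇒ x=−12/11=-1.0909; min R=1−1/(4·11/12)=0.7273>−1
Confirm numerically:
  x=-0.977: |R|=0.89798 <1
  x=-0.716: |R|=0.75393 <1
  x=-0.607: |R|=0.73074 <1
  x=-1.594: |R|=1.73510 >1
  x=-1.562: |R|=1.67452 >1
  x=-1.170: |R|=1.08482 >1
Interval (-1.0909, 0).

(-1.0909,0); λ=-2 ⇒ h* = (12/11)/2 = 0.5455.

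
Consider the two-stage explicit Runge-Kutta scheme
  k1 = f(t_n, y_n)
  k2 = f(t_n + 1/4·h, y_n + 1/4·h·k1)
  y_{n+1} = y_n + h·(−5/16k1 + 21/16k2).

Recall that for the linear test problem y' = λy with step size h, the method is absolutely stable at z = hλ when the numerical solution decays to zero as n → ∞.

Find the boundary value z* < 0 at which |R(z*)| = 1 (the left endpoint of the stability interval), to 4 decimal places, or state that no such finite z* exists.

left endpoint -3.0476.

Test eqn y'=λy, z=hλ:
  k1=λy_n ⇒ h·k1=z·y_n;  k2=λ(1+1/4z)y_n ⇒ h·k2=z(1+1/4z)y_n
  y_{n+1}/y_n = 1 − 5/16z + 21/16z(1+1/4z) = 1 + z + 21/64z²
  R(z) = 1 + z + 21/64z².

Find x<0 with |R(x)|<1.
x=-1.22: |R|=0.2684
R=1: x+21/64x²=0 ⇒ x=−64/21=-3.0476; min R=1−1/(4·21/64)=0.2381>−1
Confirm numerically:
  x=-2.276: |R|=0.42375 <1
  x=-2.166: |R|=0.37342 <1
  x=-1.558: |R|=0.23848 <1
  x=-3.575: |R|=1.61864 >1
  x=-3.504: |R|=1.52472 >1
Interval (-3.0476, 0).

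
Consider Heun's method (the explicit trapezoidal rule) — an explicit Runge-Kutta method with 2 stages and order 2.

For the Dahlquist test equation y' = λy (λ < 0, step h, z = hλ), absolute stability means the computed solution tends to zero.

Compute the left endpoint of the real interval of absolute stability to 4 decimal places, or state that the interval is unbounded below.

z* = -2.0000.

With y'=λy (z=hλ):
  order 2, 2-stage ⇒ R(z)=1+z+z^2/2
  (e.g. R(-1.61)=0.68605, |R|=0.68605)

Boundary: |R(x)|=1, x<0.
x=-1.61: |R|=0.6861
|R(-2.34)|=1.3978 |R(-2.22)|=1.2442 |R(-1.57)|=0.6624
Bisect:
  x_lo=-2.4763 |R|=1.5898  x_hi=-0.0936 |R|=0.9108
  mid=-1.28496 |R|=0.54060 →hi
  mid=-1.88064 |R|=0.88776 →hi
  mid=-2.17848 |R|=1.19441 →lo
  mid=-2.02956 |R|=1.03000 →lo
  mid=-1.95510 |R|=0.95611 →hi
  mid=-1.99233 |R|=0.99236 →hi
  mid=-2.01095 |R|=1.01101 →lo
  mid=-2.00164 |R|=1.00164 →lo
  mid=-1.99698 |R|=0.99699 →hi
  mid=-1.99931 |R|=0.99931 →hi
  ...
  [-2.00004,-1.99989] ⇒ x*=-2.0000
So |R|<1 on (-2.0000, 0).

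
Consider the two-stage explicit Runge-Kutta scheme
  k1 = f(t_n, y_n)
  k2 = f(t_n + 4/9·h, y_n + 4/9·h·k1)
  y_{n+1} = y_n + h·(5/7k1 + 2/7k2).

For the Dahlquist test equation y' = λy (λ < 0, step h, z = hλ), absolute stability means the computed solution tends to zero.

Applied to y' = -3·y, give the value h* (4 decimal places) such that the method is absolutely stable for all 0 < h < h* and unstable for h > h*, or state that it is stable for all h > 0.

(-7.8750,0); λ=-3 ⇒ h* = (63/8)/3 = 2.6250.

Test eqn y'=λy, z=hλ:
  k1=λy_n ⇒ h·k1=z·y_n;  k2=λ(1+4/9z)y_n ⇒ h·k2=z(1+4/9z)y_n
  y_{n+1}/y_n = 1 + 5/7z + 2/7z(1+4/9z) = 1 + z + 8/63z²
  R(z) = 1 + z + 8/63z².

Find x<0 with |R(x)|<1.
x=-0.67: |R|=0.3870
R=1: x+8/63x²=0 ⇒ x=−63/8=-7.8750; min R=1−1/(4·8/63)=-0.9688>−1
Confirm numerically:
  x=-7.215: |R|=0.39531 <1
  x=-5.157: |R|=0.77990 <1
  x=-3.205: |R|=0.90062 <1
  x=-8.450: |R|=1.61698 >1
  x=-8.056: |R|=1.18516 >1
  x=-7.924: |R|=1.04930 >1
Interval (-7.8750, 0).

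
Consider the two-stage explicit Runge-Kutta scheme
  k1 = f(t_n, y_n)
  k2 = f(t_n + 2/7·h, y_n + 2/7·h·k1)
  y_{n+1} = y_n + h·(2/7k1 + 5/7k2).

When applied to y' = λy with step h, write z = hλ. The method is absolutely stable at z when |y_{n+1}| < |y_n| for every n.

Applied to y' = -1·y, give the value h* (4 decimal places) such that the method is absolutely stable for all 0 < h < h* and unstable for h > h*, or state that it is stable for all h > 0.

(-4.9000,0); λ=-1 ⇒ h* = (49/10)/1 = 4.9000.

With y'=λy (z=hλ):
  k1=λy_n ⇒ h·k1=z·y_n;  k2=λ(1+2/7z)y_n ⇒ h·k2=z(1+2/7z)y_n
  y_{n+1}/y_n = 1 + 2/7z + 5/7z(1+2/7z) = 1 + z + 10/49z²
  ⇒ R(z) = 1 + z + 10/49z².

Need |R(x)|<1, x<0.
x=-0.98: |R|=0.2160
R=1: x+10/49x²=0 ⇒ x=−49/10=-4.9000; min R=1−1/(4·10/49)=-0.2250>−1
Confirm numerically:
  x=-4.715: |R|=0.82198 <1
  x=-3.833: |R|=0.16534 <1
  x=-2.968: |R|=0.17024 <1
  x=-2.143: |R|=0.20577 <1
  x=-5.355: |R|=1.49725 >1
  x=-5.029: |R|=1.13240 >1
Interval (-4.9000, 0).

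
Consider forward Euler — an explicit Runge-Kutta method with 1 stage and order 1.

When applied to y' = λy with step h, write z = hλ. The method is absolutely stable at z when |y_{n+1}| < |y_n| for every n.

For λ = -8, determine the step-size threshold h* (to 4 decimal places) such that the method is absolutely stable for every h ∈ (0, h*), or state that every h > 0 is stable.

On y'=λy, z=hλ:
  order 1, 1-stage ⇒ R(z)=1+z
  (e.g. R(-0.89)=0.11000, |R|=0.11000)

Boundary: |R(x)|=1, x<0.
x=-0.89: |R|=0.1100
|R(-1.6)|=0.6000 |R(-1.29)|=0.2900 |R(-0.62)|=0.3800
Bisect:
  x_lo=-2.4712 |R|=1.4712  x_hi=-0.2529 |R|=0.7471
  mid=-1.36205 |R|=0.36205 →hi
  mid=-1.91664 |R|=0.91664 →hi
  mid=-2.19394 |R|=1.19394 →lo
  mid=-2.05529 |R|=1.05529 →lo
  mid=-1.98596 |R|=0.98596 →hi
  mid=-2.02063 |R|=1.02063 →lo
  mid=-2.00330 |R|=1.00330 →lo
  mid=-1.99463 |R|=0.99463 →hi
  ...
  [-2.00005,-1.99991] ⇒ x*=-2.0000
Interval (-2.0000, 0).

(-2.0000,0); λ=-8 ⇒ h* = 0.2500.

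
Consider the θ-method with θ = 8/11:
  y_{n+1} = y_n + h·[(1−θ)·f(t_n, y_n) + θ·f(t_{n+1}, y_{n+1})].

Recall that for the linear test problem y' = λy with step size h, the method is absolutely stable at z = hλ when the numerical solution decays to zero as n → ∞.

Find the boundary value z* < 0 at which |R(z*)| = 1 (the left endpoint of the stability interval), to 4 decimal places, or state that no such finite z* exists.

Set f=λy, z=hλ:
  y_{n+1} = y_n + z·[3/11·y_n + 8/11·y_{n+1}] ⇒ (1 − 8/11z)y_{n+1} = (1 + 3/11z)y_n
  ⇒ R(z) = (1 + 3/11z)/(1 − 8/11z).

Find x<0 with |R(x)|<1.
x=-0.63: |R|=0.5680
x=-2: |R|=0.1852
x=-10: |R|=0.2088
x=-100: |R|=0.3564
θ=8/11≥1/2 ⇒ |1+3/11x|<|1−8/11x| ∀x<0 ⇒ interval (−∞,0).

unbounded; (−∞, 0).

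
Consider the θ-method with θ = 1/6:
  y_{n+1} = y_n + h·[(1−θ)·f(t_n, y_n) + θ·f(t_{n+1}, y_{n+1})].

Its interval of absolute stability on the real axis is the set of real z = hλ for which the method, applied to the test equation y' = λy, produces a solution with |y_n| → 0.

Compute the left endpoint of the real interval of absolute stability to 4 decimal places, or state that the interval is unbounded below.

Test eqn y'=λy, z=hλ:
  y_{n+1} = y_n + z·[5/6·y_n + 1/6·y_{n+1}] ⇒ (1 − 1/6z)y_{n+1} = (1 + 5/6z)y_n
  Hence R(z) = (1 + 5/6z)/(1 − 1/6z).

Find x<0 with |R(x)|<1.
x=-1.01: |R|=0.1355
R=−1: 1+5/6x = −1+1/6x ⇒ -2/3x=2 ⇒ x=2/(-2/3)=-3.0000
Confirm numerically:
  x=-2.945: |R|=0.97541 <1
  x=-2.928: |R|=0.96774 <1
  x=-2.572: |R|=0.80028 <1
  x=-3.370: |R|=1.15795 >1
  x=-3.235: |R|=1.10179 >1
So |R|<1 on (-3.0000, 0).

z* = -3.0000.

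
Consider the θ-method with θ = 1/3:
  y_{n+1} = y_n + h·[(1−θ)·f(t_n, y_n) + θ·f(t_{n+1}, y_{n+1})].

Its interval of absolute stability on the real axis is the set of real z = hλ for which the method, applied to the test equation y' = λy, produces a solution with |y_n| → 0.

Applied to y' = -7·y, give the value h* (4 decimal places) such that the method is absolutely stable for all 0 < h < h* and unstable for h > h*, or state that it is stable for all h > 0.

(-6.0000,0); λ=-7 ⇒ h* = (6)/7 = 0.8571.

Set f=λy, z=hλ:
  y_{n+1} = y_n + z·[2/3·y_n + 1/3·y_{n+1}] ⇒ (1 − 1/3z)y_{n+1} = (1 + 2/3z)y_n
  so R(z) = (1 + 2/3z)/(1 − 1/3z).

Find x<0 with |R(x)|<1.
x=-0.89: |R|=0.3136
R=−1: 1+2/3x = −1+1/3x ⇒ -1/3x=2 ⇒ x=2/(-1/3)=-6.0000
Confirm numerically:
  x=-5.585: |R|=0.95166 <1
  x=-3.238: |R|=0.55723 <1
  x=-2.848: |R|=0.46101 <1
  x=-6.207: |R|=1.02248 >1
  x=-6.204: |R|=1.02216 >1
So |R|<1 on (-6.0000, 0).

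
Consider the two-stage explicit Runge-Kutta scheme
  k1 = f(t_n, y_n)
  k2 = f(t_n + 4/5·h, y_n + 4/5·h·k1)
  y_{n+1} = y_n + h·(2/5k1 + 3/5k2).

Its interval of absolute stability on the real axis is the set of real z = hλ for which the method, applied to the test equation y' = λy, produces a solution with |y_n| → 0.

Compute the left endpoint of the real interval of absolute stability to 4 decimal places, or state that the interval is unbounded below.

With y'=λy (z=hλ):
  k1=λy_n ⇒ h·k1=z·y_n;  k2=λ(1+4/5z)y_n ⇒ h·k2=z(1+4/5z)y_n
  y_{n+1}/y_n = 1 + 2/5z + 3/5z(1+4/5z) = 1 + z + 12/25z²
  ⇒ R(z) = 1 + z + 12/25z².

Find x<0 with |R(x)|<1.
x=-1.36: |R|=0.5278
R=1: x+12/25x²=0 ⇒ x=−25/12=-2.0833; min R=1−1/(4·12/25)=0.4792>−1
Confirm numerically:
  x=-1.938: |R|=0.86481 <1
  x=-1.705: |R|=0.69037 <1
  x=-1.255: |R|=0.50101 <1
  x=-1.079: |R|=0.47984 <1
  x=-2.672: |R|=1.75500 >1
  x=-2.535: |R|=1.54959 >1
So |R|<1 on (-2.0833, 0).

left endpoint -2.0833.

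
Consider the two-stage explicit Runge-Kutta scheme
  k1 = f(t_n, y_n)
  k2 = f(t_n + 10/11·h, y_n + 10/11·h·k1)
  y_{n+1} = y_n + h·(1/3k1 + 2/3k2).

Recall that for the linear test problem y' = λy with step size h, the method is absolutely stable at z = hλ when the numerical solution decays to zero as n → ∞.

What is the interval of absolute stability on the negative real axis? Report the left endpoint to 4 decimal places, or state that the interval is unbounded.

Test eqn y'=λy, z=hλ:
  k1=λy_n ⇒ h·k1=z·y_n;  k2=λ(1+10/11z)y_n ⇒ h·k2=z(1+10/11z)y_n
  y_{n+1}/y_n = 1 + 1/3z + 2/3z(1+10/11z) = 1 + z + 20/33z²
  R(z) = 1 + z + 20/33z².

Solve |R(x)|<1 on ℝ⁻.
x=-1.62: |R|=0.9705
R=1: x+20/33x²=0 ⇒ x=−33/20=-1.6500; min R=1−1/(4·20/33)=0.5875>−1
Confirm numerically:
  x=-1.595: |R|=0.94683 <1
  x=-1.282: |R|=0.71408 <1
  x=-1.219: |R|=0.68158 <1
  x=-1.066: |R|=0.62270 <1
  x=-1.850: |R|=1.22424 >1
  x=-1.771: |R|=1.12987 >1
Stable set (-1.6500, 0).

z∈(-1.6500,0).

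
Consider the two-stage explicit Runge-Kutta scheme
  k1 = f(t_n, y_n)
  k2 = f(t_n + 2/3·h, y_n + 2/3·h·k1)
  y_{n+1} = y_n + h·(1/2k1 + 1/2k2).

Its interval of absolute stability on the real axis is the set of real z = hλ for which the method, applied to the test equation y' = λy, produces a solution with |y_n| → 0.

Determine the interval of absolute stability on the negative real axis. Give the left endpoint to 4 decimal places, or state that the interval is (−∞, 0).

Set f=λy, z=hλ:
  k1=λy_n ⇒ h·k1=z·y_n;  k2=λ(1+2/3z)y_n ⇒ h·k2=z(1+2/3z)y_n
  y_{n+1}/y_n = 1 + 1/2z + 1/2z(1+2/3z) = 1 + z + 1/3z²
  Hence R(z) = 1 + z + 1/3z².

Boundary: |R(x)|=1, x<0.
x=-0.75: |R|=0.4375
R=1: x+1/3x²=0 ⇒ x=−3=-3.0000; min R=1−1/(4·1/3)=0.2500>−1
Confirm numerically:
  x=-2.835: |R|=0.84407 <1
  x=-1.991: |R|=0.33036 <1
  x=-1.499: |R|=0.25000 <1
  x=-3.554: |R|=1.65631 >1
  x=-3.188: |R|=1.19978 >1
Stable set (-3.0000, 0).

(-3.0000, 0).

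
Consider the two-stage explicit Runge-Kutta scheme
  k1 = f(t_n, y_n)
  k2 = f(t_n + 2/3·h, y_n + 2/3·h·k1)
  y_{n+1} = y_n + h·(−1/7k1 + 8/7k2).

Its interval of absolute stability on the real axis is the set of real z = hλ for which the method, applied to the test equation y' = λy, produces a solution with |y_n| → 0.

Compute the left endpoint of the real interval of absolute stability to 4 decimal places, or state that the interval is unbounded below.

left endpoint -1.3125.

Set f=λy, z=hλ:
  k1=λy_n ⇒ h·k1=z·y_n;  k2=λ(1+2/3z)y_n ⇒ h·k2=z(1+2/3z)y_n
  y_{n+1}/y_n = 1 − 1/7z + 8/7z(1+2/3z) = 1 + z + 16/21z²
  R(z) = 1 + z + 16/21z².

Find x<0 with |R(x)|<1.
x=-0.7: |R|=0.6733
R=1: x+16/21x²=0 ⇒ x=−21/16=-1.3125; min R=1−1/(4·16/21)=0.6719>−1
Confirm numerically:
  x=-1.257: |R|=0.94685 <1
  x=-1.238: |R|=0.92973 <1
  x=-1.029: |R|=0.77774 <1
  x=-0.554: |R|=0.67984 <1
  x=-1.882: |R|=1.81661 >1
  x=-1.835: |R|=1.73050 >1
Interval (-1.3125, 0).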